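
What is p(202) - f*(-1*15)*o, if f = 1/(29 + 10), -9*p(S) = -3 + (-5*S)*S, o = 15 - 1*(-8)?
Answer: 2653334/117 ≈ 22678.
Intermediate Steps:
o = 23 (o = 15 + 8 = 23)
p(S) = ⅓ + 5*S²/9 (p(S) = -(-3 + (-5*S)*S)/9 = -(-3 - 5*S²)/9 = ⅓ + 5*S²/9)
f = 1/39 ≈ 0.025641
p(202) - f*(-1*15)*o = (⅓ + (5/9)*202²) - (-1*15)/39*23 = (⅓ + (5/9)*40804) - (1/39)*(-15)*23 = (⅓ + 204020/9) - (-5)*23/13 = 204023/9 - 1*(-115/13) = 204023/9 + 115/13 = 2653334/117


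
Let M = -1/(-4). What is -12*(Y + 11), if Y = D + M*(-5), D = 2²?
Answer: -165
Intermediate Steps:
D = 4
M = ¼ (M = -1*(-¼) = ¼ ≈ 0.25000)
Y = 11/4 (Y = 4 + (¼)*(-5) = 4 - 5/4 = 11/4 ≈ 2.7500)
-12*(Y + 11) = -12*(11/4 + 11) = -12*55/4 = -165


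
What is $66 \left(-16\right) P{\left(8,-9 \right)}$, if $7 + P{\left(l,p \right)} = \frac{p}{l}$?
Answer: $8580$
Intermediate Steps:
$P{\left(l,p \right)} = -7 + \frac{p}{l}$
$66 \left(-16\right) P{\left(8,-9 \right)} = 66 \left(-16\right) \left(-7 - \frac{9}{8}\right) = - 1056 \left(-7 - \frac{9}{8}\right) = \left(-1056\right) \left(- \frac{65}{8}\right) = 8580$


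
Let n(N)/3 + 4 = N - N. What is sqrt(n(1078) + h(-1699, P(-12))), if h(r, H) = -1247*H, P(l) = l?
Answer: 2*sqrt(3738) ≈ 122.28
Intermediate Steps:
n(N) = -12 (n(N) = -12 + 3*(N - N) = -12 + 3*0 = -12 + 0 = -12)
sqrt(n(1078) + h(-1699, P(-12))) = sqrt(-12 - 1247*(-12)) = sqrt(-12 + 14964) = sqrt(14952) = 2*sqrt(3738)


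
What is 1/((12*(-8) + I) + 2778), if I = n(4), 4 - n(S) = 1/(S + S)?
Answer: 8/21487 ≈ 0.00037232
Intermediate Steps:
n(S) = 4 - 1/(2*S) (n(S) = 4 - 1/(S + S) = 4 - 1/(2*S))
I = 31/8 (I = 4 - 1/2/4 = 4 - 1/2*1/4 = 4 - 1/8 = 31/8 ≈ 3.8750)
1/((12*(-8) + I) + 2778) = 1/((12*(-8) + 31/8) + 2778) = 1/((-96 + 31/8) + 2778) = 1/(-737/8 + 2778) = 1/(21487/8) = 8/21487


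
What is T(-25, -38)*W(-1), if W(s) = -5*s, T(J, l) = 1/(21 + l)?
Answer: -5/17 ≈ -0.29412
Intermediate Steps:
T(-25, -38)*W(-1) = (-5*(-1))/(21 - 38) = 5/(-17) = -1/17*5 = -5/17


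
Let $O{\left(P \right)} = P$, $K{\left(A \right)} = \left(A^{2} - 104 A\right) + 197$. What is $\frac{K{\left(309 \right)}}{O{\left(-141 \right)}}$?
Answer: $- \frac{63542}{141} \approx -450.65$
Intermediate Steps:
$K{\left(A \right)} = 197 + A^{2} - 104 A$
$\frac{K{\left(309 \right)}}{O{\left(-141 \right)}} = \frac{197 + 309^{2} - 32136}{-141} = \left(197 + 95481 - 32136\right) \left(- \frac{1}{141}\right) = 63542 \left(- \frac{1}{141}\right) = - \frac{63542}{141}$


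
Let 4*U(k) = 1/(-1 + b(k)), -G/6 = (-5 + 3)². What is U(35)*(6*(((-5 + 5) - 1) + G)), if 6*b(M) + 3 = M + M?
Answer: -225/61 ≈ -3.6885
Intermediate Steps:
b(M) = -½ + M/3 (b(M) = -½ + (M + M)/6 = -½ + (2*M)/6 = -½ + M/3)
G = -24 (G = -6*(-5 + 3)² = -6*(-2)² = -6*4 = -24)
U(k) = 1/(4*(-3/2 + k/3)) (U(k) = 1/(4*(-1 + (-½ + k/3))) = 1/(4*(-3/2 + k/3)))
U(35)*(6*(((-5 + 5) - 1) + G)) = (3/(2*(-9 + 2*35)))*(6*(((-5 + 5) - 1) - 24)) = (3/(2*(-9 + 70)))*(6*((0 - 1) - 24)) = ((3/2)/61)*(6*(-1 - 24)) = ((3/2)*(1/61))*(6*(-25)) = (3/122)*(-150) = -225/61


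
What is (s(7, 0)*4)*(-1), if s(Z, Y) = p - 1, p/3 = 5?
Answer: -56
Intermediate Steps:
p = 15 (p = 3*5 = 15)
s(Z, Y) = 14 (s(Z, Y) = 15 - 1 = 14)
(s(7, 0)*4)*(-1) = (14*4)*(-1) = 56*(-1) = -56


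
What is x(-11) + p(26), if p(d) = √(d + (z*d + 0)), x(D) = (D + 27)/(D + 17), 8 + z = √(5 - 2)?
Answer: 8/3 + √(-182 + 26*√3) ≈ 2.6667 + 11.703*I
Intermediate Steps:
z = -8 + √3 (z = -8 + √(5 - 2) = -8 + √3 ≈ -6.2680)
x(D) = (27 + D)/(17 + D)
p(d) = √(d + d*(-8 + √3)) (p(d) = √(d + ((-8 + √3)*d + 0)) = √(d + (d*(-8 + √3) + 0)) = √(d + d*(-8 + √3)))
x(-11) + p(26) = (27 - 11)/(17 - 11) + √(-1*26)*√(7 - √3) = 16/6 + √(-26)*√(7 - √3) = (⅙)*16 + (I*√26)*√(7 - √3) = 8/3 + I*√26*√(7 - √3)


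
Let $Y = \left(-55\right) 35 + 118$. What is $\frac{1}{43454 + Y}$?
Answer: $\frac{1}{41647} \approx 2.4011 \cdot 10^{-5}$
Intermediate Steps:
$Y = -1807$ ($Y = -1925 + 118 = -1807$)
$\frac{1}{43454 + Y} = \frac{1}{43454 - 1807} = \frac{1}{41647}$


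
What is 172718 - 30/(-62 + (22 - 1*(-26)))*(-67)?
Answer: 1208021/7 ≈ 1.7257e+5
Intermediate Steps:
172718 - 30/(-62 + (22 - 1*(-26)))*(-67) = 172718 - 30/(-62 + (22 + 26))*(-67) = 172718 - 30/(-62 + 48)*(-67) = 172718 - 30/(-14)*(-67) = 172718 - 30*(-1/14)*(-67) = 172718 + (15/7)*(-67) = 172718 - 1005/7 = 1208021/7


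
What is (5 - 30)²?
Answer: 625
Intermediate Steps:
(5 - 30)² = (-25)² = 625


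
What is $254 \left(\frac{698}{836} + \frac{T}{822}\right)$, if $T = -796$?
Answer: $- \frac{2911475}{85899} \approx -33.894$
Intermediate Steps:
$254 \left(\frac{698}{836} + \frac{T}{822}\right) = 254 \left(\frac{698}{836} - \frac{796}{822}\right) = 254 \left(698 \cdot \frac{1}{836} - \frac{398}{411}\right) = 254 \left(\frac{349}{418} - \frac{398}{411}\right) = 254 \left(- \frac{22925}{171798}\right) = - \frac{2911475}{85899}$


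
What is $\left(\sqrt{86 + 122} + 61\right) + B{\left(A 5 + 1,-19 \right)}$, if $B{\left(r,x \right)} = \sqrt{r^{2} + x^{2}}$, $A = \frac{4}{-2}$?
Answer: $61 + \sqrt{442} + 4 \sqrt{13} \approx 96.446$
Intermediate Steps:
$A = -2$ ($A = 4 \left(- \frac{1}{2}\right) = -2$)
$\left(\sqrt{86 + 122} + 61\right) + B{\left(A 5 + 1,-19 \right)} = \left(\sqrt{86 + 122} + 61\right) + \sqrt{\left(\left(-2\right) 5 + 1\right)^{2} + \left(-19\right)^{2}} = \left(\sqrt{208} + 61\right) + \sqrt{\left(-10 + 1\right)^{2} + 361} = \left(4 \sqrt{13} + 61\right) + \sqrt{\left(-9\right)^{2} + 361} = \left(61 + 4 \sqrt{13}\right) + \sqrt{81 + 361} = \left(61 + 4 \sqrt{13}\right) + \sqrt{442} = 61 + \sqrt{442} + 4 \sqrt{13}$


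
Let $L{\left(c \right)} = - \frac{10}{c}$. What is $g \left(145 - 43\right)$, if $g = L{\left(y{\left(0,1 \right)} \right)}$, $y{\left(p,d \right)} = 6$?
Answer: $-170$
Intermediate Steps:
$g = - \frac{5}{3}$ ($g = - \frac{10}{6} = \left(-10\right) \frac{1}{6} = - \frac{5}{3} \approx -1.6667$)
$g \left(145 - 43\right) = - \frac{5 \left(145 - 43\right)}{3} = \left(- \frac{5}{3}\right) 102 = -170$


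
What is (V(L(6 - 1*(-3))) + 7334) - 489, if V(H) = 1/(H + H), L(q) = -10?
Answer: 136899/20 ≈ 6845.0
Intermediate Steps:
V(H) = 1/(2*H)
(V(L(6 - 1*(-3))) + 7334) - 489 = ((½)/(-10) + 7334) - 489 = ((½)*(-⅒) + 7334) - 489 = (-1/20 + 7334) - 489 = 146679/20 - 489 = 136899/20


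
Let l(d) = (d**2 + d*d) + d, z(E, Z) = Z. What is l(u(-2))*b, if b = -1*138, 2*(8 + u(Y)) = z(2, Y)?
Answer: -21114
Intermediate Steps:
u(Y) = -8 + Y/2
b = -138
l(d) = d + 2*d**2 (l(d) = (d**2 + d**2) + d = 2*d**2 + d = d + 2*d**2)
l(u(-2))*b = ((-8 + (1/2)*(-2))*(1 + 2*(-8 + (1/2)*(-2))))*(-138) = ((-8 - 1)*(1 + 2*(-8 - 1)))*(-138) = -9*(1 + 2*(-9))*(-138) = -9*(1 - 18)*(-138) = -9*(-17)*(-138) = 153*(-138) = -21114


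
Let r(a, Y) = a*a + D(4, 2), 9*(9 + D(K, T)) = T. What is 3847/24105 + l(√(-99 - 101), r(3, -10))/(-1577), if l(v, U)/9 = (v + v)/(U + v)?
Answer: 22819024169/153993032835 - 810*I*√2/6388427 ≈ 0.14818 - 0.00017931*I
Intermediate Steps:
D(K, T) = -9 + T/9
r(a, Y) = -79/9 + a² (r(a, Y) = a*a + (-9 + (⅑)*2) = a² + (-9 + 2/9) = a² - 79/9 = -79/9 + a²)
l(v, U) = 18*v/(U + v) (l(v, U) = 9*((v + v)/(U + v)) = 9*((2*v)/(U + v)) = 9*(2*v/(U + v)) = 18*v/(U + v))
3847/24105 + l(√(-99 - 101), r(3, -10))/(-1577) = 3847/24105 + (18*√(-99 - 101)/((-79/9 + 3²) + √(-99 - 101)))/(-1577) = 3847*(1/24105) + (18*√(-200)/((-79/9 + 9) + √(-200)))*(-1/1577) = 3847/24105 + (18*(10*I*√2)/(2/9 + 10*I*√2))*(-1/1577) = 3847/24105 + (180*I*√2/(2/9 + 10*I*√2))*(-1/1577) = 3847/24105 - 180*I*√2/(1577*(2/9 + 10*I*√2))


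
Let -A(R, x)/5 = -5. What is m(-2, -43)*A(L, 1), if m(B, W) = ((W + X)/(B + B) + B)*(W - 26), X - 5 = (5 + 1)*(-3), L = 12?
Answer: -20700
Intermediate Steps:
X = -13 (X = 5 + (5 + 1)*(-3) = 5 + 6*(-3) = 5 - 18 = -13)
A(R, x) = 25 (A(R, x) = -5*(-5) = 25)
m(B, W) = (-26 + W)*(B + (-13 + W)/(2*B)) (m(B, W) = ((W - 13)/(B + B) + B)*(W - 26) = ((-13 + W)/((2*B)) + B)*(-26 + W) = ((-13 + W)*(1/(2*B)) + B)*(-26 + W) = ((-13 + W)/(2*B) + B)*(-26 + W) = (B + (-13 + W)/(2*B))*(-26 + W) = (-26 + W)*(B + (-13 + W)/(2*B)))
m(-2, -43)*A(L, 1) = ((½)*(338 + (-43)² - 39*(-43) + 2*(-2)²*(-26 - 43))/(-2))*25 = ((½)*(-½)*(338 + 1849 + 1677 + 2*4*(-69)))*25 = ((½)*(-½)*(338 + 1849 + 1677 - 552))*25 = ((½)*(-½)*3312)*25 = -828*25 = -20700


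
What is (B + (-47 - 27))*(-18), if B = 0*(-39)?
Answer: 1332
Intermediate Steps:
B = 0
(B + (-47 - 27))*(-18) = (0 + (-47 - 27))*(-18) = (0 - 74)*(-18) = -74*(-18) = 1332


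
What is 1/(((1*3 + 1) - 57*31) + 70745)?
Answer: 1/68982 ≈ 1.4497e-5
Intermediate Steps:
1/(((1*3 + 1) - 57*31) + 70745) = 1/(((3 + 1) - 1767) + 70745) = 1/((4 - 1767) + 70745) = 1/(-1763 + 70745) = 1/68982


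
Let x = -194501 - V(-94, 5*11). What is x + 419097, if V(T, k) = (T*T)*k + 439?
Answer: -261823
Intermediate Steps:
V(T, k) = 439 + k*T² (V(T, k) = T²*k + 439 = k*T² + 439 = 439 + k*T²)
x = -680920 (x = -194501 - (439 + (5*11)*(-94)²) = -194501 - (439 + 55*8836) = -194501 - (439 + 485980) = -194501 - 1*486419 = -194501 - 486419 = -680920)
x + 419097 = -680920 + 419097 = -261823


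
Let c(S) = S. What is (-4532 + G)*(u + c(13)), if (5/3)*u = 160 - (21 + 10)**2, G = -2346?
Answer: 16080764/5 ≈ 3.2162e+6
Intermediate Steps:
u = -2403/5 (u = 3*(160 - (21 + 10)**2)/5 = 3*(160 - 1*31**2)/5 = 3*(160 - 1*961)/5 = 3*(160 - 961)/5 = (3/5)*(-801) = -2403/5 ≈ -480.60)
(-4532 + G)*(u + c(13)) = (-4532 - 2346)*(-2403/5 + 13) = -6878*(-2338/5) = 16080764/5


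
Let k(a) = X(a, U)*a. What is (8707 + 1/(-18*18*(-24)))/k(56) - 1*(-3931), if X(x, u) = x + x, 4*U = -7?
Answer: 191786789665/48771072 ≈ 3932.4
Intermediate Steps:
U = -7/4 (U = (¼)*(-7) = -7/4 ≈ -1.7500)
X(x, u) = 2*x
k(a) = 2*a² (k(a) = (2*a)*a = 2*a²)
(8707 + 1/(-18*18*(-24)))/k(56) - 1*(-3931) = (8707 + 1/(-18*18*(-24)))/((2*56²)) - 1*(-3931) = (8707 + 1/(-324*(-24)))/((2*3136)) + 3931 = (8707 + 1/7776)/6272 + 3931 = (8707 + 1/7776)*(1/6272) + 3931 = (67705633/7776)*(1/6272) + 3931 = 67705633/48771072 + 3931 = 191786789665/48771072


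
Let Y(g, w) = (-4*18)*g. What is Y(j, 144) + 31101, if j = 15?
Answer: 30021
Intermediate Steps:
Y(g, w) = -72*g
Y(j, 144) + 31101 = -72*15 + 31101 = -1080 + 31101 = 30021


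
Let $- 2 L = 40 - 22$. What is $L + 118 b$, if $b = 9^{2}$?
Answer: $9549$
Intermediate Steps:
$L = -9$ ($L = - \frac{40 - 22}{2} = \left(- \frac{1}{2}\right) 18 = -9$)
$b = 81$
$L + 118 b = -9 + 118 \cdot 81 = -9 + 9558 = 9549$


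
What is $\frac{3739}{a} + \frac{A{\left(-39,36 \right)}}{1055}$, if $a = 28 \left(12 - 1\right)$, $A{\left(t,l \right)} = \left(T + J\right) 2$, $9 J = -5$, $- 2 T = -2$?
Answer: $\frac{35504269}{2924460} \approx 12.14$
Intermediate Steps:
$T = 1$ ($T = \left(- \frac{1}{2}\right) \left(-2\right) = 1$)
$J = - \frac{5}{9}$ ($J = \frac{1}{9} \left(-5\right) = - \frac{5}{9} \approx -0.55556$)
$A{\left(t,l \right)} = \frac{8}{9}$ ($A{\left(t,l \right)} = \left(1 - \frac{5}{9}\right) 2 = \frac{4}{9} \cdot 2 = \frac{8}{9}$)
$a = 308$ ($a = 28 \cdot 11 = 308$)
$\frac{3739}{a} + \frac{A{\left(-39,36 \right)}}{1055} = \frac{3739}{308} + \frac{8}{9 \cdot 1055} = 3739 \cdot \frac{1}{308} + \frac{8}{9} \cdot \frac{1}{1055} = \frac{3739}{308} + \frac{8}{9495} = \frac{35504269}{2924460}$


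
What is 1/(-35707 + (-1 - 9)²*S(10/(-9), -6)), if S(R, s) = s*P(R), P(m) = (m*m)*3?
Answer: -9/341363 ≈ -2.6365e-5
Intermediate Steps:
P(m) = 3*m² (P(m) = m²*3 = 3*m²)
S(R, s) = 3*s*R² (S(R, s) = s*(3*R²) = 3*s*R²)
1/(-35707 + (-1 - 9)²*S(10/(-9), -6)) = 1/(-35707 + (-1 - 9)²*(3*(-6)*(10/(-9))²)) = 1/(-35707 + (-10)²*(3*(-6)*(10*(-⅑))²)) = 1/(-35707 + 100*(3*(-6)*(-10/9)²)) = 1/(-35707 + 100*(3*(-6)*(100/81))) = 1/(-35707 + 100*(-200/9)) = 1/(-35707 - 20000/9) = 1/(-341363/9) = -9/341363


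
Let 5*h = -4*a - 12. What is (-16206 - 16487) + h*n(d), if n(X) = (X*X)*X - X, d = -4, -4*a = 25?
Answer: -32849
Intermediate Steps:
a = -25/4 (a = -1/4*25 = -25/4 ≈ -6.2500)
h = 13/5 (h = (-4*(-25/4) - 12)/5 = (25 - 12)/5 = (1/5)*13 = 13/5 ≈ 2.6000)
n(X) = X**3 - X (n(X) = X**2*X - X = X**3 - X)
(-16206 - 16487) + h*n(d) = (-16206 - 16487) + 13*((-4)**3 - 1*(-4))/5 = -32693 + 13*(-64 + 4)/5 = -32693 + (13/5)*(-60) = -32693 - 156 = -32849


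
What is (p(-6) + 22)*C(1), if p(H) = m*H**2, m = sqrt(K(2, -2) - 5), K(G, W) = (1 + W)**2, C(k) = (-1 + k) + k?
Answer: 22 + 72*I ≈ 22.0 + 72.0*I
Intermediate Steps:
C(k) = -1 + 2*k
m = 2*I (m = sqrt((1 - 2)**2 - 5) = sqrt((-1)**2 - 5) = sqrt(1 - 5) = sqrt(-4) = 2*I ≈ 2.0*I)
p(H) = 2*I*H**2 (p(H) = (2*I)*H**2 = 2*I*H**2)
(p(-6) + 22)*C(1) = (2*I*(-6)**2 + 22)*(-1 + 2*1) = (2*I*36 + 22)*(-1 + 2) = (72*I + 22)*1 = (22 + 72*I)*1 = 22 + 72*I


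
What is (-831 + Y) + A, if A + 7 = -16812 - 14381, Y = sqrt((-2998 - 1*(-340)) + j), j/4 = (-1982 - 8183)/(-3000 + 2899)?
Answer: -32031 + I*sqrt(23007598)/101 ≈ -32031.0 + 47.491*I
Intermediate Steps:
j = 40660/101 (j = 4*((-1982 - 8183)/(-3000 + 2899)) = 4*(-10165/(-101)) = 4*(-10165*(-1/101)) = 4*(10165/101) = 40660/101 ≈ 402.57)
Y = I*sqrt(23007598)/101 (Y = sqrt((-2998 - 1*(-340)) + 40660/101) = sqrt((-2998 + 340) + 40660/101) = sqrt(-2658 + 40660/101) = sqrt(-227798/101) = I*sqrt(23007598)/101 ≈ 47.491*I)
A = -31200 (A = -7 + (-16812 - 14381) = -7 - 31193 = -31200)
(-831 + Y) + A = (-831 + I*sqrt(23007598)/101) - 31200 = -32031 + I*sqrt(23007598)/101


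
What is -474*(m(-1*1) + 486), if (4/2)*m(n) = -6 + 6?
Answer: -230364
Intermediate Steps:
m(n) = 0 (m(n) = (-6 + 6)/2 = (½)*0 = 0)
-474*(m(-1*1) + 486) = -474*(0 + 486) = -474*486 = -230364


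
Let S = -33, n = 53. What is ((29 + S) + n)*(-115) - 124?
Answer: -5759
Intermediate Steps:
((29 + S) + n)*(-115) - 124 = ((29 - 33) + 53)*(-115) - 124 = (-4 + 53)*(-115) - 124 = 49*(-115) - 124 = -5635 - 124 = -5759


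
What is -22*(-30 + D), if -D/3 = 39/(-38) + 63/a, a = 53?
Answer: 675411/1007 ≈ 670.72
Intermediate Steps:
D = -981/2014 (D = -3*(39/(-38) + 63/53) = -3*(39*(-1/38) + 63*(1/53)) = -3*(-39/38 + 63/53) = -3*327/2014 = -981/2014 ≈ -0.48709)
-22*(-30 + D) = -22*(-30 - 981/2014) = -22*(-61401/2014) = 675411/1007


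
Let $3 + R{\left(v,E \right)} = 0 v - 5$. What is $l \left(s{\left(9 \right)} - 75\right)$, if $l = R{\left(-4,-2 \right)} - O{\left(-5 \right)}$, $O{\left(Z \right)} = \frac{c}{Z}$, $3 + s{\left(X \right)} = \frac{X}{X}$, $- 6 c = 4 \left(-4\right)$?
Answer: $\frac{8624}{15} \approx 574.93$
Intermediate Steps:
$c = \frac{8}{3}$ ($c = - \frac{4 \left(-4\right)}{6} = \left(- \frac{1}{6}\right) \left(-16\right) = \frac{8}{3} \approx 2.6667$)
$s{\left(X \right)} = -2$ ($s{\left(X \right)} = -3 + \frac{X}{X} = -3 + 1 = -2$)
$O{\left(Z \right)} = \frac{8}{3 Z}$
$R{\left(v,E \right)} = -8$ ($R{\left(v,E \right)} = -3 - \left(5 + 0 v\right) = -3 + \left(0 - 5\right) = -3 - 5 = -8$)
$l = - \frac{112}{15}$ ($l = -8 - \frac{8}{3 \left(-5\right)} = -8 - \frac{8}{3} \left(- \frac{1}{5}\right) = -8 - - \frac{8}{15} = -8 + \frac{8}{15} = - \frac{112}{15} \approx -7.4667$)
$l \left(s{\left(9 \right)} - 75\right) = - \frac{112 \left(-2 - 75\right)}{15} = \left(- \frac{112}{15}\right) \left(-77\right) = \frac{8624}{15}$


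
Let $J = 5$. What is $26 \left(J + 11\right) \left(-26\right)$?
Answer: $-10816$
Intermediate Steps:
$26 \left(J + 11\right) \left(-26\right) = 26 \left(5 + 11\right) \left(-26\right) = 26 \cdot 16 \left(-26\right) = 416 \left(-26\right) = -10816$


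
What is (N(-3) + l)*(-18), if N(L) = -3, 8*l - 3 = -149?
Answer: 765/2 ≈ 382.50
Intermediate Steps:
l = -73/4 (l = 3/8 + (⅛)*(-149) = 3/8 - 149/8 = -73/4 ≈ -18.250)
(N(-3) + l)*(-18) = (-3 - 73/4)*(-18) = -85/4*(-18) = 765/2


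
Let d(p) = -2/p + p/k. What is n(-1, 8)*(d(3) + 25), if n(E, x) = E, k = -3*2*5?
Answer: -727/30 ≈ -24.233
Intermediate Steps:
k = -30 (k = -6*5 = -30)
d(p) = -2/p - p/30 (d(p) = -2/p + p/(-30) = -2/p + p*(-1/30) = -2/p - p/30)
n(-1, 8)*(d(3) + 25) = -((-2/3 - 1/30*3) + 25) = -((-2*⅓ - ⅒) + 25) = -((-⅔ - ⅒) + 25) = -(-23/30 + 25) = -1*727/30 = -727/30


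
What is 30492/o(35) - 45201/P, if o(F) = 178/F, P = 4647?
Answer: 825220927/137861 ≈ 5985.9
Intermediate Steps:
30492/o(35) - 45201/P = 30492/((178/35)) - 45201/4647 = 30492/((178*(1/35))) - 45201*1/4647 = 30492/(178/35) - 15067/1549 = 30492*(35/178) - 15067/1549 = 533610/89 - 15067/1549 = 825220927/137861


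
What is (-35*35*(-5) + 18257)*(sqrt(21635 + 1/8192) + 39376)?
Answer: 960065632 + 12191*sqrt(354467842)/64 ≈ 9.6365e+8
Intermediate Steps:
(-35*35*(-5) + 18257)*(sqrt(21635 + 1/8192) + 39376) = (-1225*(-5) + 18257)*(sqrt(21635 + 1/8192) + 39376) = (6125 + 18257)*(sqrt(177233921/8192) + 39376) = 24382*(sqrt(354467842)/128 + 39376) = 24382*(39376 + sqrt(354467842)/128) = 960065632 + 12191*sqrt(354467842)/64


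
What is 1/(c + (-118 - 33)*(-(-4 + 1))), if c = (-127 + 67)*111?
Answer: -1/7113 ≈ -0.00014059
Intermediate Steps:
c = -6660 (c = -60*111 = -6660)
1/(c + (-118 - 33)*(-(-4 + 1))) = 1/(-6660 + (-118 - 33)*(-(-4 + 1))) = 1/(-6660 - (-151)*(-3)) = 1/(-6660 - 151*3) = 1/(-6660 - 453) = 1/(-7113) = -1/7113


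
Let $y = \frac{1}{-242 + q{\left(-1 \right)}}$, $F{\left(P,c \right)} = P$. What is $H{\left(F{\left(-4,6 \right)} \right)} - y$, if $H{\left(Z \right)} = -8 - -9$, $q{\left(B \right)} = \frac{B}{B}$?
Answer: $\frac{242}{241} \approx 1.0041$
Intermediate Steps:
$q{\left(B \right)} = 1$
$H{\left(Z \right)} = 1$ ($H{\left(Z \right)} = -8 + 9 = 1$)
$y = - \frac{1}{241}$ ($y = \frac{1}{-242 + 1} = \frac{1}{-241} = - \frac{1}{241} \approx -0.0041494$)
$H{\left(F{\left(-4,6 \right)} \right)} - y = 1 - - \frac{1}{241} = 1 + \frac{1}{241} = \frac{242}{241}$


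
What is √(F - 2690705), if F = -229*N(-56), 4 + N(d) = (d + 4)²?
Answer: I*√3309005 ≈ 1819.1*I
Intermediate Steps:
N(d) = -4 + (4 + d)² (N(d) = -4 + (d + 4)² = -4 + (4 + d)²)
F = -618300 (F = -229*(-4 + (4 - 56)²) = -229*(-4 + (-52)²) = -229*(-4 + 2704) = -229*2700 = -618300)
√(F - 2690705) = √(-618300 - 2690705) = √(-3309005) = I*√3309005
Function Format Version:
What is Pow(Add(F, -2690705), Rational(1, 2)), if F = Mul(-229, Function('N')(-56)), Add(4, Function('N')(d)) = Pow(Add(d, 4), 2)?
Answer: Mul(I, Pow(3309005, Rational(1, 2))) ≈ Mul(1819.1, I)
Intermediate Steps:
Function('N')(d) = Add(-4, Pow(Add(4, d), 2)) (Function('N')(d) = Add(-4, Pow(Add(d, 4), 2)) = Add(-4, Pow(Add(4, d), 2)))
F = -618300 (F = Mul(-229, Add(-4, Pow(Add(4, -56), 2))) = Mul(-229, Add(-4, Pow(-52, 2))) = Mul(-229, Add(-4, 2704)) = Mul(-229, 2700) = -618300)
Pow(Add(F, -2690705), Rational(1, 2)) = Pow(Add(-618300, -2690705), Rational(1, 2)) = Pow(-3309005, Rational(1, 2)) = Mul(I, Pow(3309005, Rational(1, 2)))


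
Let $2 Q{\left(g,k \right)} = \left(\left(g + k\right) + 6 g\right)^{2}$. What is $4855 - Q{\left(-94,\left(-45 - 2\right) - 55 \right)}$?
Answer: $-283945$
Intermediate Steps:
$Q{\left(g,k \right)} = \frac{\left(k + 7 g\right)^{2}}{2}$ ($Q{\left(g,k \right)} = \frac{\left(\left(g + k\right) + 6 g\right)^{2}}{2} = \frac{\left(k + 7 g\right)^{2}}{2}$)
$4855 - Q{\left(-94,\left(-45 - 2\right) - 55 \right)} = 4855 - \frac{\left(\left(\left(-45 - 2\right) - 55\right) + 7 \left(-94\right)\right)^{2}}{2} = 4855 - \frac{\left(\left(-47 - 55\right) - 658\right)^{2}}{2} = 4855 - \frac{\left(-102 - 658\right)^{2}}{2} = 4855 - \frac{\left(-760\right)^{2}}{2} = 4855 - \frac{1}{2} \cdot 577600 = 4855 - 288800 = -283945$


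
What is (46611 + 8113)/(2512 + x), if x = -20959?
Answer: -54724/18447 ≈ -2.9666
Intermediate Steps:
(46611 + 8113)/(2512 + x) = (46611 + 8113)/(2512 - 20959) = 54724/(-18447) = 54724*(-1/18447) = -54724/18447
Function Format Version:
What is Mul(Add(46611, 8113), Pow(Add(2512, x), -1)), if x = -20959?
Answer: Rational(-54724, 18447) ≈ -2.9666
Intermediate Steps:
Mul(Add(46611, 8113), Pow(Add(2512, x), -1)) = Mul(Add(46611, 8113), Pow(Add(2512, -20959), -1)) = Mul(54724, Pow(-18447, -1)) = Mul(54724, Rational(-1, 18447)) = Rational(-54724, 18447)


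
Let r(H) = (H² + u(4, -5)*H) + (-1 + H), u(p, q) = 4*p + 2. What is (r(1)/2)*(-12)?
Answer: -114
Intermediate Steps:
u(p, q) = 2 + 4*p
r(H) = -1 + H² + 19*H (r(H) = (H² + (2 + 4*4)*H) + (-1 + H) = (H² + (2 + 16)*H) + (-1 + H) = (H² + 18*H) + (-1 + H) = -1 + H² + 19*H)
(r(1)/2)*(-12) = ((-1 + 1² + 19*1)/2)*(-12) = ((-1 + 1 + 19)*(½))*(-12) = (19*(½))*(-12) = (19/2)*(-12) = -114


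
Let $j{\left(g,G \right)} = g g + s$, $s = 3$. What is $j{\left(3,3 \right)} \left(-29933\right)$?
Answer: $-359196$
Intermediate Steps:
$j{\left(g,G \right)} = 3 + g^{2}$ ($j{\left(g,G \right)} = g g + 3 = g^{2} + 3 = 3 + g^{2}$)
$j{\left(3,3 \right)} \left(-29933\right) = \left(3 + 3^{2}\right) \left(-29933\right) = \left(3 + 9\right) \left(-29933\right) = 12 \left(-29933\right) = -359196$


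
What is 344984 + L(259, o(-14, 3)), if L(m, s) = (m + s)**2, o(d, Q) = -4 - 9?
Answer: 405500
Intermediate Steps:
o(d, Q) = -13
344984 + L(259, o(-14, 3)) = 344984 + (259 - 13)**2 = 344984 + 246**2 = 344984 + 60516 = 405500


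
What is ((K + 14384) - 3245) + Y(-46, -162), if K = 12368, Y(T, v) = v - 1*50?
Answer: 23295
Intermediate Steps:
Y(T, v) = -50 + v (Y(T, v) = v - 50 = -50 + v)
((K + 14384) - 3245) + Y(-46, -162) = ((12368 + 14384) - 3245) + (-50 - 162) = (26752 - 3245) - 212 = 23507 - 212 = 23295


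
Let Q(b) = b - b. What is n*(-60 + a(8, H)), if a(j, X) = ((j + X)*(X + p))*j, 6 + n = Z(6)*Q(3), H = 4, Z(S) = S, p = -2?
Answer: -792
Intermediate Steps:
Q(b) = 0
n = -6 (n = -6 + 6*0 = -6 + 0 = -6)
a(j, X) = j*(-2 + X)*(X + j) (a(j, X) = ((j + X)*(X - 2))*j = ((X + j)*(-2 + X))*j = ((-2 + X)*(X + j))*j = j*(-2 + X)*(X + j))
n*(-60 + a(8, H)) = -6*(-60 + 8*(4² - 2*4 - 2*8 + 4*8)) = -6*(-60 + 8*(16 - 8 - 16 + 32)) = -6*(-60 + 8*24) = -6*(-60 + 192) = -6*132 = -792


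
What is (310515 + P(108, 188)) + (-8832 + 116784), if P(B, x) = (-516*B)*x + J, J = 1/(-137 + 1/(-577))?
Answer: -795116283427/79050 ≈ -1.0058e+7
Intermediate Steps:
J = -577/79050 (J = 1/(-137 - 1/577) = 1/(-79050/577) = -577/79050 ≈ -0.0072992)
P(B, x) = -577/79050 - 516*B*x (P(B, x) = (-516*B)*x - 577/79050 = -516*B*x - 577/79050 = -577/79050 - 516*B*x)
(310515 + P(108, 188)) + (-8832 + 116784) = (310515 + (-577/79050 - 516*108*188)) + (-8832 + 116784) = (310515 + (-577/79050 - 10476864)) + 107952 = (310515 - 828196099777/79050) + 107952 = -803649889027/79050 + 107952 = -795116283427/79050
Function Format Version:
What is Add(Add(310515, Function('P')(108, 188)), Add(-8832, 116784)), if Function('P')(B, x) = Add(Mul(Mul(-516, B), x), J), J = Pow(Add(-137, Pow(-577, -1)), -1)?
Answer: Rational(-795116283427, 79050) ≈ -1.0058e+7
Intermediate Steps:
J = Rational(-577, 79050) (J = Pow(Add(-137, Rational(-1, 577)), -1) = Pow(Rational(-79050, 577), -1) = Rational(-577, 79050) ≈ -0.0072992)
Function('P')(B, x) = Add(Rational(-577, 79050), Mul(-516, B, x)) (Function('P')(B, x) = Add(Mul(Mul(-516, B), x), Rational(-577, 79050)) = Add(Mul(-516, B, x), Rational(-577, 79050)) = Add(Rational(-577, 79050), Mul(-516, B, x)))
Add(Add(310515, Function('P')(108, 188)), Add(-8832, 116784)) = Add(Add(310515, Add(Rational(-577, 79050), Mul(-516, 108, 188))), Add(-8832, 116784)) = Add(Add(310515, Add(Rational(-577, 79050), -10476864)), 107952) = Add(Add(310515, Rational(-828196099777, 79050)), 107952) = Add(Rational(-803649889027, 79050), 107952) = Rational(-795116283427, 79050)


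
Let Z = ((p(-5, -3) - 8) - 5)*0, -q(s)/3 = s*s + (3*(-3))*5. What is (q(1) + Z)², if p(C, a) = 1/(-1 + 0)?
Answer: 17424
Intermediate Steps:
q(s) = 135 - 3*s² (q(s) = -3*(s*s + (3*(-3))*5) = -3*(s² - 9*5) = -3*(s² - 45) = -3*(-45 + s²) = 135 - 3*s²)
p(C, a) = -1 (p(C, a) = 1/(-1) = -1)
Z = 0 (Z = ((-1 - 8) - 5)*0 = (-9 - 5)*0 = -14*0 = 0)
(q(1) + Z)² = ((135 - 3*1²) + 0)² = ((135 - 3*1) + 0)² = ((135 - 3) + 0)² = (132 + 0)² = 132² = 17424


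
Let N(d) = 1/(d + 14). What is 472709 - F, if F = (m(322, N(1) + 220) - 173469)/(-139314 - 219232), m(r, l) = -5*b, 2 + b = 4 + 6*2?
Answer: 169487747575/358546 ≈ 4.7271e+5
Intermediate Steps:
N(d) = 1/(14 + d)
b = 14 (b = -2 + (4 + 6*2) = -2 + (4 + 12) = -2 + 16 = 14)
m(r, l) = -70 (m(r, l) = -5*14 = -70)
F = 173539/358546 (F = (-70 - 173469)/(-139314 - 219232) = -173539/(-358546) = -173539*(-1/358546) = 173539/358546 ≈ 0.48401)
472709 - F = 472709 - 1*173539/358546 = 472709 - 173539/358546 = 169487747575/358546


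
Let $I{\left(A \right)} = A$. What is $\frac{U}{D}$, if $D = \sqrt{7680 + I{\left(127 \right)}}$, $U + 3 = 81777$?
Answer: $\frac{81774 \sqrt{7807}}{7807} \approx 925.49$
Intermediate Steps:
$U = 81774$ ($U = -3 + 81777 = 81774$)
$D = \sqrt{7807}$ ($D = \sqrt{7680 + 127} = \sqrt{7807} \approx 88.357$)
$\frac{U}{D} = \frac{81774}{\sqrt{7807}} = 81774 \frac{\sqrt{7807}}{7807} = \frac{81774 \sqrt{7807}}{7807}$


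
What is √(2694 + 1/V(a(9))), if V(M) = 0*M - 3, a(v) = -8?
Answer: √24243/3 ≈ 51.901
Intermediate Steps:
V(M) = -3 (V(M) = 0 - 3 = -3)
√(2694 + 1/V(a(9))) = √(2694 + 1/(-3)) = √(2694 - ⅓) = √(8081/3) = √24243/3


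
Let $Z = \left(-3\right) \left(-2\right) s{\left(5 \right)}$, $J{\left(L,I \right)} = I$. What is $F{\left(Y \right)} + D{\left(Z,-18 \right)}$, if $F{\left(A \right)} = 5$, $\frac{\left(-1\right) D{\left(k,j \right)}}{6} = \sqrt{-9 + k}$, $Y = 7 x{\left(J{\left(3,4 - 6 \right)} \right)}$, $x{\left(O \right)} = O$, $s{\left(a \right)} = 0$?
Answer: $5 - 18 i \approx 5.0 - 18.0 i$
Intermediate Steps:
$Y = -14$ ($Y = 7 \left(4 - 6\right) = 7 \left(-2\right) = -14$)
$Z = 0$ ($Z = \left(-3\right) \left(-2\right) 0 = 6 \cdot 0 = 0$)
$D{\left(k,j \right)} = - 6 \sqrt{-9 + k}$
$F{\left(Y \right)} + D{\left(Z,-18 \right)} = 5 - 6 \sqrt{-9 + 0} = 5 - 6 \sqrt{-9} = 5 - 6 \cdot 3 i = 5 - 18 i$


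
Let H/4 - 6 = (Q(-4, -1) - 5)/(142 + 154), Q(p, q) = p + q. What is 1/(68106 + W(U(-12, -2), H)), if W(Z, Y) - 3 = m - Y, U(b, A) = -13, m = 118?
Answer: 37/2523516 ≈ 1.4662e-5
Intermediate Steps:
H = 883/37 (H = 24 + 4*(((-4 - 1) - 5)/(142 + 154)) = 24 + 4*((-5 - 5)/296) = 24 + 4*(-10*1/296) = 24 + 4*(-5/148) = 24 - 5/37 = 883/37 ≈ 23.865)
W(Z, Y) = 121 - Y (W(Z, Y) = 3 + (118 - Y) = 121 - Y)
1/(68106 + W(U(-12, -2), H)) = 1/(68106 + (121 - 1*883/37)) = 1/(68106 + (121 - 883/37)) = 1/(68106 + 3594/37) = 1/(2523516/37) = 37/2523516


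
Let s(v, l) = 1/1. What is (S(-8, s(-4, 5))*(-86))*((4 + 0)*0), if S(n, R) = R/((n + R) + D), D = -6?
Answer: 0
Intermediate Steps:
s(v, l) = 1
S(n, R) = R/(-6 + R + n) (S(n, R) = R/((n + R) - 6) = R/((R + n) - 6) = R/(-6 + R + n))
(S(-8, s(-4, 5))*(-86))*((4 + 0)*0) = ((1/(-6 + 1 - 8))*(-86))*((4 + 0)*0) = ((1/(-13))*(-86))*(4*0) = ((1*(-1/13))*(-86))*0 = -1/13*(-86)*0 = (86/13)*0 = 0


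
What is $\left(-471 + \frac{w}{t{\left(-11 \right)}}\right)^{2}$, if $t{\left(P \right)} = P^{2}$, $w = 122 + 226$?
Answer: $\frac{3208429449}{14641} \approx 2.1914 \cdot 10^{5}$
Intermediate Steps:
$w = 348$
$\left(-471 + \frac{w}{t{\left(-11 \right)}}\right)^{2} = \left(-471 + \frac{348}{\left(-11\right)^{2}}\right)^{2} = \left(-471 + \frac{348}{121}\right)^{2} = \left(- \frac{56643}{121}\right)^{2} = \frac{3208429449}{14641}$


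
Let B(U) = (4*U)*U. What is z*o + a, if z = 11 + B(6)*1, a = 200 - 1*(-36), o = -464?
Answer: -71684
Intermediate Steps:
B(U) = 4*U**2
a = 236 (a = 200 + 36 = 236)
z = 155 (z = 11 + (4*6**2)*1 = 11 + (4*36)*1 = 11 + 144*1 = 11 + 144 = 155)
z*o + a = 155*(-464) + 236 = -71920 + 236 = -71684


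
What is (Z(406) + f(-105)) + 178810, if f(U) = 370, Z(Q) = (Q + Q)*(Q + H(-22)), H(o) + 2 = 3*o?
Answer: 453636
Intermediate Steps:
H(o) = -2 + 3*o
Z(Q) = 2*Q*(-68 + Q) (Z(Q) = (Q + Q)*(Q + (-2 + 3*(-22))) = (2*Q)*(Q + (-2 - 66)) = (2*Q)*(Q - 68) = (2*Q)*(-68 + Q) = 2*Q*(-68 + Q))
(Z(406) + f(-105)) + 178810 = (2*406*(-68 + 406) + 370) + 178810 = (2*406*338 + 370) + 178810 = (274456 + 370) + 178810 = 274826 + 178810 = 453636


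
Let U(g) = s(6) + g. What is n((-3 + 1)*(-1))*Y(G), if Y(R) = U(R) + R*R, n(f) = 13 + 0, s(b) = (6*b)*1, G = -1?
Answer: 468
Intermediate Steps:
s(b) = 6*b
n(f) = 13
U(g) = 36 + g (U(g) = 6*6 + g = 36 + g)
Y(R) = 36 + R + R**2 (Y(R) = (36 + R) + R*R = (36 + R) + R**2 = 36 + R + R**2)
n((-3 + 1)*(-1))*Y(G) = 13*(36 - 1 + (-1)**2) = 13*(36 - 1 + 1) = 13*36 = 468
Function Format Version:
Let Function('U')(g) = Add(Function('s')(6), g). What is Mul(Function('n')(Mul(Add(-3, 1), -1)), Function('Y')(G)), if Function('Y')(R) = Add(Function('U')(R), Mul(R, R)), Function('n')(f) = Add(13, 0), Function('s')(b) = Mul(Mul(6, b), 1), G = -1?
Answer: 468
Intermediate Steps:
Function('s')(b) = Mul(6, b)
Function('n')(f) = 13
Function('U')(g) = Add(36, g) (Function('U')(g) = Add(Mul(6, 6), g) = Add(36, g))
Function('Y')(R) = Add(36, R, Pow(R, 2)) (Function('Y')(R) = Add(Add(36, R), Mul(R, R)) = Add(Add(36, R), Pow(R, 2)) = Add(36, R, Pow(R, 2)))
Mul(Function('n')(Mul(Add(-3, 1), -1)), Function('Y')(G)) = Mul(13, Add(36, -1, Pow(-1, 2))) = Mul(13, Add(36, -1, 1)) = Mul(13, 36) = 468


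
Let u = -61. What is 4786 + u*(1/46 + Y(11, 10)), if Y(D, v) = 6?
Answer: 203259/46 ≈ 4418.7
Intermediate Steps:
4786 + u*(1/46 + Y(11, 10)) = 4786 - 61*(1/46 + 6) = 4786 - 61*277/46 = 4786 - 16897/46 = 203259/46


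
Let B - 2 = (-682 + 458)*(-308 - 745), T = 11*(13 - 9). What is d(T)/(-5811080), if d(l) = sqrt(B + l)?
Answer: -sqrt(235918)/5811080 ≈ -8.3584e-5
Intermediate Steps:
T = 44 (T = 11*4 = 44)
B = 235874 (B = 2 + (-682 + 458)*(-308 - 745) = 2 - 224*(-1053) = 2 + 235872 = 235874)
d(l) = sqrt(235874 + l)
d(T)/(-5811080) = sqrt(235874 + 44)/(-5811080) = sqrt(235918)*(-1/5811080) = -sqrt(235918)/5811080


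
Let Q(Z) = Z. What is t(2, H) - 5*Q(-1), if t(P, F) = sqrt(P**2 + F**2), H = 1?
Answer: 5 + sqrt(5) ≈ 7.2361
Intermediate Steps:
t(P, F) = sqrt(F**2 + P**2)
t(2, H) - 5*Q(-1) = sqrt(1**2 + 2**2) - 5*(-1) = sqrt(1 + 4) + 5 = sqrt(5) + 5 = 5 + sqrt(5)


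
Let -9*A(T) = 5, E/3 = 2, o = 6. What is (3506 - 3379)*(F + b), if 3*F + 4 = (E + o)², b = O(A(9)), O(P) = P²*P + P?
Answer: 4253230/729 ≈ 5834.3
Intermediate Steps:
E = 6 (E = 3*2 = 6)
A(T) = -5/9 (A(T) = -⅑*5 = -5/9)
O(P) = P + P³ (O(P) = P³ + P = P + P³)
b = -530/729 (b = -5/9 + (-5/9)³ = -5/9 - 125/729 = -530/729 ≈ -0.72702)
F = 140/3 (F = -4/3 + (6 + 6)²/3 = -4/3 + (⅓)*12² = -4/3 + (⅓)*144 = -4/3 + 48 = 140/3 ≈ 46.667)
(3506 - 3379)*(F + b) = (3506 - 3379)*(140/3 - 530/729) = 127*(33490/729) = 4253230/729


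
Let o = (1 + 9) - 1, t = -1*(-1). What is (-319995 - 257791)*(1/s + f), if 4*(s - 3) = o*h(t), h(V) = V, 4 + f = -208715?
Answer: 2532490927670/21 ≈ 1.2059e+11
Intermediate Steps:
f = -208719 (f = -4 - 208715 = -208719)
t = 1
o = 9 (o = 10 - 1 = 9)
s = 21/4 (s = 3 + (9*1)/4 = 3 + (1/4)*9 = 3 + 9/4 = 21/4 ≈ 5.2500)
(-319995 - 257791)*(1/s + f) = (-319995 - 257791)*(1/(21/4) - 208719) = -577786*(4/21 - 208719) = -577786*(-4383095/21) = 2532490927670/21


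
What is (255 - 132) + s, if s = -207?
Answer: -84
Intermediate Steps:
(255 - 132) + s = (255 - 132) - 207 = 123 - 207 = -84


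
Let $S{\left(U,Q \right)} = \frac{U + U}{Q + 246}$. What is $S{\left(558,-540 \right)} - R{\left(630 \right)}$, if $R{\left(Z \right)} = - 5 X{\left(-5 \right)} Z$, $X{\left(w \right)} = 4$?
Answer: $\frac{617214}{49} \approx 12596.0$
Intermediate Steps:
$S{\left(U,Q \right)} = \frac{2 U}{246 + Q}$
$R{\left(Z \right)} = - 20 Z$ ($R{\left(Z \right)} = \left(-5\right) 4 Z = - 20 Z$)
$S{\left(558,-540 \right)} - R{\left(630 \right)} = 2 \cdot 558 \frac{1}{246 - 540} - \left(-20\right) 630 = 2 \cdot 558 \frac{1}{-294} - -12600 = 2 \cdot 558 \left(- \frac{1}{294}\right) + 12600 = - \frac{186}{49} + 12600 = \frac{617214}{49}$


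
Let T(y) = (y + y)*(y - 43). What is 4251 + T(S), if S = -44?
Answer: 11907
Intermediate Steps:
T(y) = 2*y*(-43 + y) (T(y) = (2*y)*(-43 + y) = 2*y*(-43 + y))
4251 + T(S) = 4251 + 2*(-44)*(-43 - 44) = 4251 + 2*(-44)*(-87) = 4251 + 7656 = 11907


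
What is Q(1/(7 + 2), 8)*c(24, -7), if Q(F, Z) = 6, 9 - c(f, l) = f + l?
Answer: -48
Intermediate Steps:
c(f, l) = 9 - f - l (c(f, l) = 9 - (f + l) = 9 + (-f - l) = 9 - f - l)
Q(1/(7 + 2), 8)*c(24, -7) = 6*(9 - 1*24 - 1*(-7)) = 6*(9 - 24 + 7) = 6*(-8) = -48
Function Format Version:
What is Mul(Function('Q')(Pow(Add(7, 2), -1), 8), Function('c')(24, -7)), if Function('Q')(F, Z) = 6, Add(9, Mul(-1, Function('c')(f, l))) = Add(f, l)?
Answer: -48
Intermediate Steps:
Function('c')(f, l) = Add(9, Mul(-1, f), Mul(-1, l)) (Function('c')(f, l) = Add(9, Mul(-1, Add(f, l))) = Add(9, Add(Mul(-1, f), Mul(-1, l))) = Add(9, Mul(-1, f), Mul(-1, l)))
Mul(Function('Q')(Pow(Add(7, 2), -1), 8), Function('c')(24, -7)) = Mul(6, Add(9, Mul(-1, 24), Mul(-1, -7))) = Mul(6, Add(9, -24, 7)) = Mul(6, -8) = -48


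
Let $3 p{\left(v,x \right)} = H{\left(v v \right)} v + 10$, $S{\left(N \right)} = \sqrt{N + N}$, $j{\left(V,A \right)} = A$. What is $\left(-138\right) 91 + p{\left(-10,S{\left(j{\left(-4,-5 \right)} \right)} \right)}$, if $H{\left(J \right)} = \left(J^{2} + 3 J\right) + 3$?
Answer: $-46898$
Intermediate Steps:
$H{\left(J \right)} = 3 + J^{2} + 3 J$
$S{\left(N \right)} = \sqrt{2} \sqrt{N}$ ($S{\left(N \right)} = \sqrt{2 N} = \sqrt{2} \sqrt{N}$)
$p{\left(v,x \right)} = \frac{10}{3} + \frac{v \left(3 + v^{4} + 3 v^{2}\right)}{3}$ ($p{\left(v,x \right)} = \frac{\left(3 + \left(v v\right)^{2} + 3 v v\right) v + 10}{3} = \frac{\left(3 + \left(v^{2}\right)^{2} + 3 v^{2}\right) v + 10}{3} = \frac{\left(3 + v^{4} + 3 v^{2}\right) v + 10}{3} = \frac{v \left(3 + v^{4} + 3 v^{2}\right) + 10}{3} = \frac{10 + v \left(3 + v^{4} + 3 v^{2}\right)}{3} = \frac{10}{3} + \frac{v \left(3 + v^{4} + 3 v^{2}\right)}{3}$)
$\left(-138\right) 91 + p{\left(-10,S{\left(j{\left(-4,-5 \right)} \right)} \right)} = \left(-138\right) 91 + \left(\frac{10}{3} - 10 + \left(-10\right)^{3} + \frac{\left(-10\right)^{5}}{3}\right) = -12558 + \left(\frac{10}{3} - 10 - 1000 + \frac{1}{3} \left(-100000\right)\right) = -12558 - 34340 = -46898$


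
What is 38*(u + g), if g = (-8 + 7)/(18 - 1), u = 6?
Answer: 3838/17 ≈ 225.76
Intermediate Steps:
g = -1/17 ≈ -0.058824
38*(u + g) = 38*(6 - 1/17) = 38*(101/17) = 3838/17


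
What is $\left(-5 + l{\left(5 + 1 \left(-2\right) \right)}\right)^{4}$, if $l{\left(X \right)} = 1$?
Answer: $256$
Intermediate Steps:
$\left(-5 + l{\left(5 + 1 \left(-2\right) \right)}\right)^{4} = \left(-5 + 1\right)^{4} = \left(-4\right)^{4} = 256$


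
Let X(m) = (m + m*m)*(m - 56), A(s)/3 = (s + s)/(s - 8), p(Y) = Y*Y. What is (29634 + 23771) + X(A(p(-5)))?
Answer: 242288665/4913 ≈ 49316.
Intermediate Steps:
p(Y) = Y**2
A(s) = 6*s/(-8 + s) (A(s) = 3*((s + s)/(s - 8)) = 3*((2*s)/(-8 + s)) = 3*(2*s/(-8 + s)) = 6*s/(-8 + s))
X(m) = (-56 + m)*(m + m**2) (X(m) = (m + m**2)*(-56 + m) = (-56 + m)*(m + m**2))
(29634 + 23771) + X(A(p(-5))) = (29634 + 23771) + (6*(-5)**2/(-8 + (-5)**2))*(-56 + (6*(-5)**2/(-8 + (-5)**2))**2 - 330*(-5)**2/(-8 + (-5)**2)) = 53405 + (6*25/(-8 + 25))*(-56 + (6*25/(-8 + 25))**2 - 330*25/(-8 + 25)) = 53405 + (6*25/17)*(-56 + (6*25/17)**2 - 330*25/17) = 53405 + (6*25*(1/17))*(-56 + (6*25*(1/17))**2 - 330*25/17) = 53405 + 150*(-56 + (150/17)**2 - 55*150/17)/17 = 53405 + 150*(-56 + 22500/289 - 8250/17)/17 = 53405 + (150/17)*(-133934/289) = 53405 - 20090100/4913 = 242288665/4913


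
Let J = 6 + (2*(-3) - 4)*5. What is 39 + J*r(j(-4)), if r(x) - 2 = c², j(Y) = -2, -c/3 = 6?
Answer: -14305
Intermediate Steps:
c = -18 (c = -3*6 = -18)
J = -44 (J = 6 + (-6 - 4)*5 = 6 - 10*5 = 6 - 50 = -44)
r(x) = 326 (r(x) = 2 + (-18)² = 2 + 324 = 326)
39 + J*r(j(-4)) = 39 - 44*326 = 39 - 14344 = -14305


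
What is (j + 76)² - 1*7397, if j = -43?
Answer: -6308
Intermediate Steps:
(j + 76)² - 1*7397 = (-43 + 76)² - 1*7397 = 33² - 7397 = 1089 - 7397 = -6308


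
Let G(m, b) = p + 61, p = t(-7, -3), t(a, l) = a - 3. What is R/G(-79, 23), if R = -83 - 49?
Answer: -44/17 ≈ -2.5882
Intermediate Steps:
t(a, l) = -3 + a
p = -10 (p = -3 - 7 = -10)
G(m, b) = 51 (G(m, b) = -10 + 61 = 51)
R = -132
R/G(-79, 23) = -132/51 = (1/51)*(-132) = -44/17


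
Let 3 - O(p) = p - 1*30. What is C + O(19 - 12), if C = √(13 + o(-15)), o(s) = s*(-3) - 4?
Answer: 26 + 3*√6 ≈ 33.348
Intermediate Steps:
o(s) = -4 - 3*s (o(s) = -3*s - 4 = -4 - 3*s)
O(p) = 33 - p (O(p) = 3 - (p - 1*30) = 3 - (p - 30) = 3 - (-30 + p) = 3 + (30 - p) = 33 - p)
C = 3*√6 (C = √(13 + (-4 - 3*(-15))) = √(13 + (-4 + 45)) = √(13 + 41) = √54 = 3*√6 ≈ 7.3485)
C + O(19 - 12) = 3*√6 + (33 - (19 - 12)) = 3*√6 + (33 - 1*7) = 3*√6 + (33 - 7) = 3*√6 + 26 = 26 + 3*√6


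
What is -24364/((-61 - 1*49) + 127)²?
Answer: -24364/289 ≈ -84.304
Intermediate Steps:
-24364/((-61 - 1*49) + 127)² = -24364/((-61 - 49) + 127)² = -24364/(-110 + 127)² = -24364/(17²) = -24364/289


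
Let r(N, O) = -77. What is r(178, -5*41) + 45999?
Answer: 45922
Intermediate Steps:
r(178, -5*41) + 45999 = -77 + 45999 = 45922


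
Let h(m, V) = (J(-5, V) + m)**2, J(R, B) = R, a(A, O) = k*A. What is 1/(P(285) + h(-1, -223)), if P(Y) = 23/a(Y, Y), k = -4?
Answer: 1140/41017 ≈ 0.027793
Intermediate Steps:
a(A, O) = -4*A
P(Y) = -23/(4*Y) (P(Y) = 23/((-4*Y)) = 23*(-1/(4*Y)) = -23/(4*Y))
h(m, V) = (-5 + m)**2
1/(P(285) + h(-1, -223)) = 1/(-23/4/285 + (-5 - 1)**2) = 1/(-23/4*1/285 + (-6)**2) = 1/(-23/1140 + 36) = 1/(41017/1140) = 1140/41017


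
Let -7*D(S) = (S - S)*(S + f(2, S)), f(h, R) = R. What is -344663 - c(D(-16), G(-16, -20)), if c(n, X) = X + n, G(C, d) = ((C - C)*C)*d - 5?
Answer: -344658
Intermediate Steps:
G(C, d) = -5 (G(C, d) = (0*C)*d - 5 = 0*d - 5 = 0 - 5 = -5)
D(S) = 0 (D(S) = -(S - S)*(S + S)/7 = -0*2*S = -⅐*0 = 0)
-344663 - c(D(-16), G(-16, -20)) = -344663 - (-5 + 0) = -344663 - 1*(-5) = -344663 + 5 = -344658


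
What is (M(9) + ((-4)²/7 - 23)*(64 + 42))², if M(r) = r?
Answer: 234304249/49 ≈ 4.7817e+6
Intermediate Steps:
(M(9) + ((-4)²/7 - 23)*(64 + 42))² = (9 + ((-4)²/7 - 23)*(64 + 42))² = (9 + (16*(⅐) - 23)*106)² = (9 + (16/7 - 23)*106)² = (9 - 145/7*106)² = (9 - 15370/7)² = (-15307/7)² = 234304249/49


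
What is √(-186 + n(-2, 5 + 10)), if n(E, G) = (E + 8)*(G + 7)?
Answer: 3*I*√6 ≈ 7.3485*I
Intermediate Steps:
n(E, G) = (7 + G)*(8 + E) (n(E, G) = (8 + E)*(7 + G) = (7 + G)*(8 + E))
√(-186 + n(-2, 5 + 10)) = √(-186 + (56 + 7*(-2) + 8*(5 + 10) - 2*(5 + 10))) = √(-186 + (56 - 14 + 8*15 - 2*15)) = √(-186 + (56 - 14 + 120 - 30)) = √(-186 + 132) = √(-54) = 3*I*√6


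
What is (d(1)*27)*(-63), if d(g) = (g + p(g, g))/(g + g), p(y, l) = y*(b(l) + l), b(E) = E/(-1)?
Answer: -1701/2 ≈ -850.50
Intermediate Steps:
b(E) = -E (b(E) = E*(-1) = -E)
p(y, l) = 0 (p(y, l) = y*(-l + l) = y*0 = 0)
d(g) = ½ (d(g) = (g + 0)/(g + g) = g/((2*g)) = g*(1/(2*g)) = ½)
(d(1)*27)*(-63) = ((½)*27)*(-63) = (27/2)*(-63) = -1701/2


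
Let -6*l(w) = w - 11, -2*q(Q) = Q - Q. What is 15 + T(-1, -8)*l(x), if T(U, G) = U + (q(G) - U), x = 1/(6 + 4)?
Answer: 15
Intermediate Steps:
q(Q) = 0 (q(Q) = -(Q - Q)/2 = -½*0 = 0)
x = ⅒ (x = 1/10 = ⅒ ≈ 0.10000)
T(U, G) = 0 (T(U, G) = U + (0 - U) = U - U = 0)
l(w) = 11/6 - w/6 (l(w) = -(w - 11)/6 = -(-11 + w)/6 = 11/6 - w/6)
15 + T(-1, -8)*l(x) = 15 + 0*(11/6 - ⅙*⅒) = 15 + 0*(11/6 - 1/60) = 15 + 0*(109/60) = 15 + 0 = 15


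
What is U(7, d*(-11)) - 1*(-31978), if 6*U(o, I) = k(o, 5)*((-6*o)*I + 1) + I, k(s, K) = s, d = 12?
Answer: 230551/6 ≈ 38425.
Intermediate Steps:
U(o, I) = I/6 + o*(1 - 6*I*o)/6 (U(o, I) = (o*((-6*o)*I + 1) + I)/6 = (o*(-6*I*o + 1) + I)/6 = (o*(1 - 6*I*o) + I)/6 = (I + o*(1 - 6*I*o))/6 = I/6 + o*(1 - 6*I*o)/6)
U(7, d*(-11)) - 1*(-31978) = ((12*(-11))/6 + (1/6)*7 - 1*12*(-11)*7**2) - 1*(-31978) = ((1/6)*(-132) + 7/6 - 1*(-132)*49) + 31978 = (-22 + 7/6 + 6468) + 31978 = 38683/6 + 31978 = 230551/6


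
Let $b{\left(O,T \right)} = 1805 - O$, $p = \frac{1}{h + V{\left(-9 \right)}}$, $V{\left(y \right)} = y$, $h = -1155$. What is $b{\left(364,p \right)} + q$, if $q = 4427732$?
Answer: $4429173$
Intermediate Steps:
$p = - \frac{1}{1164}$ ($p = \frac{1}{-1155 - 9} = \frac{1}{-1164} = - \frac{1}{1164} \approx -0.00085911$)
$b{\left(364,p \right)} + q = \left(1805 - 364\right) + 4427732 = 1441 + 4427732 = 4429173$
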